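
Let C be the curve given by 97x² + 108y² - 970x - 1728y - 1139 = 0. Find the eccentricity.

e = √33/18

Collect terms: 97(x² - 10x) + 108(y² - 16y) = 1139
Complete the square: 97(x - 5)² + 108(y - 8)² = 1139 + 2425 + 6912 = 10476
Divide by 10476: (x - 5)²/108 + (y - 8)²/97 = 1
Ellipse, center (5, 8), major axis horizontal; a² = 108, b² = 97.
c² = a² - b² = 11, so c = √11.
e = c/a = √11/6√3 = √33/18.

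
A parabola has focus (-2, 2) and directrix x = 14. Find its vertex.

The vertex is the midpoint between the focus and the directrix along the axis of symmetry.
Axis is horizontal (directrix is vertical). Vertex x-coordinate = (-2 + 14)/2 = 6; y-coordinate = 2.

(6, 2)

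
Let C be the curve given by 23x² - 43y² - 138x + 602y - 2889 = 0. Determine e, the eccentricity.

Collect terms: 23(x² - 6x) -43(y² - 14y) = 2889
Complete the square in x and y: 23(x - 3)² -43(y - 7)² = 2889 + 207 - 2107 = 989
Dividing both sides by 989: (x - 3)²/43 - (y - 7)²/23 = 1
Hyperbola, center (3, 7), transverse axis horizontal; a² = 43, b² = 23.
c² = a² + b² = 66, so c = √66.
e = c/a = √66/√43 = √2838/43.

e = √2838/43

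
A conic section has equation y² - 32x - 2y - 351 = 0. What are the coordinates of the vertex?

Only y is squared. Complete the square in y: (y - 1)² = 32(x + 11).
Vertex (-11, 1); 4p = 32 so p = 8. Opens right.

(-11, 1)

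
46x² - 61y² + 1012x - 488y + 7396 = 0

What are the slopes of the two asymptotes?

Rearranging, 46(x² + 22x) -61(y² + 8y) = -7396.
46(x + 11)² -61(y + 4)² = -7396 + 5566 - 976 = -2806
Dividing both sides by -2806: (y + 4)²/46 - (x + 11)²/61 = 1
Hyperbola, center (-11, -4), transverse axis vertical; a² = 46, b² = 61.
For a vertical hyperbola the asymptotes have slope ±a/b.
Here that is ±√46/√61 = ±√2806/61.

√2806/61 and -√2806/61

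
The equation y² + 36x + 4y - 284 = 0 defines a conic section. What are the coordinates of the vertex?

Only y is squared. Complete the square in y: (y + 2)² = -36(x - 8).
Vertex (8, -2); 4p = -36 so p = -9. Opens left.

(8, -2)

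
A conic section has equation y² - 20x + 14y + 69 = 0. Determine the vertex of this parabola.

Only y is squared. Complete the square in y: (y + 7)² = 20(x - 1).
Vertex (1, -7); 4p = 20 so p = 5. Opens right.

(1, -7)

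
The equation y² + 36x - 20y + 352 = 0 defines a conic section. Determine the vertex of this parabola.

(-7, 10)

Only y is squared. Complete the square in y: (y - 10)² = -36(x + 7).
Vertex (-7, 10); 4p = -36 so p = -9. Opens left.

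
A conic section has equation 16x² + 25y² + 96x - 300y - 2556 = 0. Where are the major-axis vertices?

(-18, 6) and (12, 6)

16(x² + 6x) + 25(y² - 12y) = 2556
Complete the square: 16(x + 3)² + 25(y - 6)² = 2556 + 144 + 900 = 3600
Divide by 3600: (x + 3)²/225 + (y - 6)²/144 = 1
Ellipse, center (-3, 6), major axis horizontal; a² = 225, b² = 144.
a = 15. Vertices at (h ± a, k).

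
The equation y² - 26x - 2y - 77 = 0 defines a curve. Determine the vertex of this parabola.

Only y is squared. Complete the square in y: (y - 1)² = 26(x + 3).
Vertex (-3, 1); 4p = 26 so p = 13/2. Opens right.

(-3, 1)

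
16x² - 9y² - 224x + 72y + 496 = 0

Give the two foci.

(2, 4) and (12, 4)

Collect terms: 16(x² - 14x) -9(y² - 8y) = -496
Complete the square: 16(x - 7)² -9(y - 4)² = -496 + 784 - 144 = 144
Divide by 144: (x - 7)²/9 - (y - 4)²/16 = 1
Hyperbola, center (7, 4), transverse axis horizontal; a² = 9, b² = 16.
c² = a² + b² = 9 + 16 = 25, so c = 5.
Foci lie on the horizontal axis through the center: (h ± c, k).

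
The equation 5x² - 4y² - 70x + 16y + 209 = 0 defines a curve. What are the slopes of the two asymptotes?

5(x² - 14x) -4(y² - 4y) = -209
Complete the square in x and y: 5(x - 7)² -4(y - 2)² = -209 + 245 - 16 = 20
Divide by 20: (x - 7)²/4 - (y - 2)²/5 = 1
Hyperbola, center (7, 2), transverse axis horizontal; a² = 4, b² = 5.
For a horizontal hyperbola the asymptotes have slope ±b/a.
Here that is ±√5/2.

√5/2 and -√5/2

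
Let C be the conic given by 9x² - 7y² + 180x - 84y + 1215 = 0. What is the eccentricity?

9(x² + 20x) -7(y² + 12y) = -1215
Completing the square gives 9(x + 10)² -7(y + 6)² = -1215 + 900 - 252 = -567.
Dividing both sides by -567: (y + 6)²/81 - (x + 10)²/63 = 1
Hyperbola, center (-10, -6), transverse axis vertical; a² = 81, b² = 63.
c² = a² + b² = 144, so c = 12.
e = c/a = 12/9 = 4/3.

e = 4/3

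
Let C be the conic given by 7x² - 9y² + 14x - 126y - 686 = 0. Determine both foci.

(-9, -7) and (7, -7)

7(x² + 2x) -9(y² + 14y) = 686
7(x + 1)² -9(y + 7)² = 686 + 7 - 441 = 252
Divide by 252: (x + 1)²/36 - (y + 7)²/28 = 1
Hyperbola, center (-1, -7), transverse axis horizontal; a² = 36, b² = 28.
c² = a² + b² = 36 + 28 = 64, so c = 8.
Foci lie on the horizontal axis through the center: (h ± c, k).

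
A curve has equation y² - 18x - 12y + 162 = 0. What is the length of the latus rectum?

Only y is squared. Complete the square in y: (y - 6)² = 18(x - 7).
Vertex (7, 6); 4p = 18 so p = 9/2. Opens right.
Latus rectum length = |4p| = 18.

18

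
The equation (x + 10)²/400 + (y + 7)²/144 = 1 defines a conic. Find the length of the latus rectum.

72/5

Center (-10, -7). The larger denominator 400 sits under the x-term, so the major axis is horizontal; a² = 400, b² = 144.
Latus rectum length = 2b²/a = 2·144/20 = 72/5.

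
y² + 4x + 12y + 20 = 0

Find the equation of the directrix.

x = 5

Only y is squared. Complete the square in y: (y + 6)² = -4(x - 4).
Vertex (4, -6); 4p = -4 so p = -1. Opens left.
Directrix is the vertical line x = h − p = 4 − (-1) = 5.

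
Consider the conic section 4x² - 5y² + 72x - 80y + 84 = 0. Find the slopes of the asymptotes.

2√5/5 and -2√5/5

Rearranging, 4(x² + 18x) -5(y² + 16y) = -84.
Complete the square: 4(x + 9)² -5(y + 8)² = -84 + 324 - 320 = -80
Divide by -80: (y + 8)²/16 - (x + 9)²/20 = 1
Hyperbola, center (-9, -8), transverse axis vertical; a² = 16, b² = 20.
For a vertical hyperbola the asymptotes have slope ±a/b.
Here that is ±4/2√5 = ±2√5/5.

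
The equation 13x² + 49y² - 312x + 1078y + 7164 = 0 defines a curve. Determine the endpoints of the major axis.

(5, -11) and (19, -11)

Rearranging, 13(x² - 24x) + 49(y² + 22y) = -7164.
Complete the square in x and y: 13(x - 12)² + 49(y + 11)² = -7164 + 1872 + 5929 = 637
Divide through by 637 to get (x - 12)²/49 + (y + 11)²/13 = 1.
Ellipse, center (12, -11), major axis horizontal; a² = 49, b² = 13.
a = 7. Vertices at (h ± a, k).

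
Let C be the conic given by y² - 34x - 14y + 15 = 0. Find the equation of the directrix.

x = -19/2

Only y is squared. Complete the square in y: (y - 7)² = 34(x + 1).
Vertex (-1, 7); 4p = 34 so p = 17/2. Opens right.
Directrix is the vertical line x = h − p = -1 − (17/2) = -19/2.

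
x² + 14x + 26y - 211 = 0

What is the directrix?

Only x is squared. Complete the square in x: (x + 7)² = -26(y - 10).
Vertex (-7, 10); 4p = -26 so p = -13/2. Opens down.
Directrix is the horizontal line y = k − p = 10 − (-13/2) = 33/2.

y = 33/2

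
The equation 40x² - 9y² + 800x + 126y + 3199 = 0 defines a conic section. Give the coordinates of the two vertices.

Group the x- and y-terms: 40(x² + 20x) -9(y² - 14y) = -3199
Complete the square: 40(x + 10)² -9(y - 7)² = -3199 + 4000 - 441 = 360
Divide by 360: (x + 10)²/9 - (y - 7)²/40 = 1
Hyperbola, center (-10, 7), transverse axis horizontal; a² = 9, b² = 40.
a = 3. Vertices at (h ± a, k).

(-13, 7) and (-7, 7)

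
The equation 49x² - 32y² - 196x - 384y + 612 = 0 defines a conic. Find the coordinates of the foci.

49(x² - 4x) -32(y² + 12y) = -612
Complete the square: 49(x - 2)² -32(y + 6)² = -612 + 196 - 1152 = -1568
Divide through by -1568 to get (y + 6)²/49 - (x - 2)²/32 = 1.
Hyperbola, center (2, -6), transverse axis vertical; a² = 49, b² = 32.
c² = a² + b² = 49 + 32 = 81, so c = 9.
Foci lie on the vertical axis through the center: (h, k ± c).

(2, -15) and (2, 3)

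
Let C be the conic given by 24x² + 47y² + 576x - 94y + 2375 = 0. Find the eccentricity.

e = √1081/47

24(x² + 24x) + 47(y² - 2y) = -2375
Complete the square: 24(x + 12)² + 47(y - 1)² = -2375 + 3456 + 47 = 1128
Divide by 1128: (x + 12)²/47 + (y - 1)²/24 = 1
Ellipse, center (-12, 1), major axis horizontal; a² = 47, b² = 24.
c² = a² - b² = 23, so c = √23.
e = c/a = √23/√47 = √1081/47.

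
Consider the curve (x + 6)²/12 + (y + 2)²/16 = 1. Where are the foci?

(-6, -4) and (-6, 0)

Center (-6, -2). The larger denominator 16 sits under the y-term, so the major axis is vertical; a² = 16, b² = 12.
c² = a² - b² = 16 - 12 = 4, so c = 2.
Foci lie on the vertical axis through the center: (h, k ± c).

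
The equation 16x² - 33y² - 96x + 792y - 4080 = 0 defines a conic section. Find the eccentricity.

e = 7/4

16(x² - 6x) -33(y² - 24y) = 4080
Complete the square in x and y: 16(x - 3)² -33(y - 12)² = 4080 + 144 - 4752 = -528
Dividing both sides by -528: (y - 12)²/16 - (x - 3)²/33 = 1
Hyperbola, center (3, 12), transverse axis vertical; a² = 16, b² = 33.
c² = a² + b² = 49, so c = 7.
e = c/a = 7/4.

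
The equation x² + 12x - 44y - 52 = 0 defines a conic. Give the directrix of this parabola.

Only x is squared. Complete the square in x: (x + 6)² = 44(y + 2).
Vertex (-6, -2); 4p = 44 so p = 11. Opens up.
Directrix is the horizontal line y = k − p = -2 − (11) = -13.

y = -13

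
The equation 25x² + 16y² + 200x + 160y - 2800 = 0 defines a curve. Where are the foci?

(-4, -14) and (-4, 4)

Group the x- and y-terms: 25(x² + 8x) + 16(y² + 10y) = 2800
Complete the square in x and y: 25(x + 4)² + 16(y + 5)² = 2800 + 400 + 400 = 3600
Dividing both sides by 3600: (x + 4)²/144 + (y + 5)²/225 = 1
Ellipse, center (-4, -5), major axis vertical; a² = 225, b² = 144.
c² = a² - b² = 225 - 144 = 81, so c = 9.
Foci lie on the vertical axis through the center: (h, k ± c).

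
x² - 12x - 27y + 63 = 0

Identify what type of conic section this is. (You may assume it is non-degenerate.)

No xy term. Coefficients of x² and y² are A = 1, C = 0.
Exactly one squared variable ⇒ parabola.

parabola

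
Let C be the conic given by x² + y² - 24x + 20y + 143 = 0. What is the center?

Rearranging, (x² - 24x) + (y² + 20y) = -143.
(x - 12)² + (y + 10)² = -143 + 144 + 100 = 101
So (x - 12)² + (y + 10)² = 101.
Circle centered at (12, -10) with r² = 101.

(12, -10)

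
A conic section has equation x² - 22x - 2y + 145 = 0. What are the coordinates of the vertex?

(11, 12)

Only x is squared. Complete the square in x: (x - 11)² = 2(y - 12).
Vertex (11, 12); 4p = 2 so p = 1/2. Opens up.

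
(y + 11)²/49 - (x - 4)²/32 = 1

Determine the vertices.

(4, -18) and (4, -4)

Center (4, -11). The positive term is the y-term, so the transverse axis is vertical; a² = 49, b² = 32.
a = 7. Vertices at (h, k ± a).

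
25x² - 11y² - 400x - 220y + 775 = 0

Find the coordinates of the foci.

Group: 25(x² - 16x) -11(y² + 20y) = -775
25(x - 8)² -11(y + 10)² = -775 + 1600 - 1100 = -275
Divide through by -275 to get (y + 10)²/25 - (x - 8)²/11 = 1.
Hyperbola, center (8, -10), transverse axis vertical; a² = 25, b² = 11.
c² = a² + b² = 25 + 11 = 36, so c = 6.
Foci lie on the vertical axis through the center: (h, k ± c).

(8, -16) and (8, -4)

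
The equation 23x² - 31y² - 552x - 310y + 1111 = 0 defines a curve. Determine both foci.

(12 - 6√3, -5) and (12 + 6√3, -5)

23(x² - 24x) -31(y² + 10y) = -1111
Complete the square: 23(x - 12)² -31(y + 5)² = -1111 + 3312 - 775 = 1426
Divide through by 1426 to get (x - 12)²/62 - (y + 5)²/46 = 1.
Hyperbola, center (12, -5), transverse axis horizontal; a² = 62, b² = 46.
c² = a² + b² = 62 + 46 = 108, so c = 6√3.
Foci lie on the horizontal axis through the center: (h ± c, k).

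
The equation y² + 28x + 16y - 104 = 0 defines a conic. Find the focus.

Only y is squared. Complete the square in y: (y + 8)² = -28(x - 6).
Vertex (6, -8); 4p = -28 so p = -7. Opens left.
Focus is p units from the vertex along the axis: (h + p, k).

(-1, -8)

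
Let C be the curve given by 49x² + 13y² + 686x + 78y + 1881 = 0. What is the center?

(-7, -3)

Group: 49(x² + 14x) + 13(y² + 6y) = -1881
49(x + 7)² + 13(y + 3)² = -1881 + 2401 + 117 = 637
Dividing both sides by 637: (x + 7)²/13 + (y + 3)²/49 = 1
Ellipse with center (-7, -3).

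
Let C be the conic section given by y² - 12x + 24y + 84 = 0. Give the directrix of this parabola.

Only y is squared. Complete the square in y: (y + 12)² = 12(x + 5).
Vertex (-5, -12); 4p = 12 so p = 3. Opens right.
Directrix is the vertical line x = h − p = -5 − (3) = -8.

x = -8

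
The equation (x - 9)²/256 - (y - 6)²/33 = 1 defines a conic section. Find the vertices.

Center (9, 6). The positive term is the x-term, so the transverse axis is horizontal; a² = 256, b² = 33.
a = 16. Vertices at (h ± a, k).

(-7, 6) and (25, 6)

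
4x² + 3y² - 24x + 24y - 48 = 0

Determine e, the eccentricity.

e = 1/2

Group the x- and y-terms: 4(x² - 6x) + 3(y² + 8y) = 48
Complete the square in x and y: 4(x - 3)² + 3(y + 4)² = 48 + 36 + 48 = 132
Divide through by 132 to get (x - 3)²/33 + (y + 4)²/44 = 1.
Ellipse, center (3, -4), major axis vertical; a² = 44, b² = 33.
c² = a² - b² = 11, so c = √11.
e = c/a = √11/2√11 = 1/2.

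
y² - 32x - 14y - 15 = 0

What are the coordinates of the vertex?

(-2, 7)

Only y is squared. Complete the square in y: (y - 7)² = 32(x + 2).
Vertex (-2, 7); 4p = 32 so p = 8. Opens right.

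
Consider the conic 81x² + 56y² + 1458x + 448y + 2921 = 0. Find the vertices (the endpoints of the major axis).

81(x² + 18x) + 56(y² + 8y) = -2921
81(x + 9)² + 56(y + 4)² = -2921 + 6561 + 896 = 4536
Divide through by 4536 to get (x + 9)²/56 + (y + 4)²/81 = 1.
Ellipse, center (-9, -4), major axis vertical; a² = 81, b² = 56.
a = 9. Vertices at (h, k ± a).

(-9, -13) and (-9, 5)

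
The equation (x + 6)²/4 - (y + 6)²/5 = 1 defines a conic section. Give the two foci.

Center (-6, -6). The positive term is the x-term, so the transverse axis is horizontal; a² = 4, b² = 5.
c² = a² + b² = 4 + 5 = 9, so c = 3.
Foci lie on the horizontal axis through the center: (h ± c, k).

(-9, -6) and (-3, -6)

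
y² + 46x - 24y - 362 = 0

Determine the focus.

(-1/2, 12)

Only y is squared. Complete the square in y: (y - 12)² = -46(x - 11).
Vertex (11, 12); 4p = -46 so p = -23/2. Opens left.
Focus is p units from the vertex along the axis: (h + p, k).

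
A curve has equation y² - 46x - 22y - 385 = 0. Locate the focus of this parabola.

(1/2, 11)

Only y is squared. Complete the square in y: (y - 11)² = 46(x + 11).
Vertex (-11, 11); 4p = 46 so p = 23/2. Opens right.
Focus is p units from the vertex along the axis: (h + p, k).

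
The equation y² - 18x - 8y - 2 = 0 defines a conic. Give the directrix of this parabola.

x = -11/2

Only y is squared. Complete the square in y: (y - 4)² = 18(x + 1).
Vertex (-1, 4); 4p = 18 so p = 9/2. Opens right.
Directrix is the vertical line x = h − p = -1 − (9/2) = -11/2.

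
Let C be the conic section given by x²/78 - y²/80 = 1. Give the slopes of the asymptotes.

2√390/39 and -2√390/39

Center (0, 0). The positive term is the x-term, so the transverse axis is horizontal; a² = 78, b² = 80.
For a horizontal hyperbola the asymptotes have slope ±b/a.
Here that is ±4√5/√78 = ±2√390/39.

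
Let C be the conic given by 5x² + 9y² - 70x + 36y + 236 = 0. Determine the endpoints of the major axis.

Collect terms: 5(x² - 14x) + 9(y² + 4y) = -236
Complete the square: 5(x - 7)² + 9(y + 2)² = -236 + 245 + 36 = 45
Divide by 45: (x - 7)²/9 + (y + 2)²/5 = 1
Ellipse, center (7, -2), major axis horizontal; a² = 9, b² = 5.
a = 3. Vertices at (h ± a, k).

(4, -2) and (10, -2)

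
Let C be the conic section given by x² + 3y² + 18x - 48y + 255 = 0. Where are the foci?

(-9 - 2√3, 8) and (-9 + 2√3, 8)

Collect terms: (x² + 18x) + 3(y² - 16y) = -255
Complete the square in x and y: (x + 9)² + 3(y - 8)² = -255 + 81 + 192 = 18
Divide by 18: (x + 9)²/18 + (y - 8)²/6 = 1
Ellipse, center (-9, 8), major axis horizontal; a² = 18, b² = 6.
c² = a² - b² = 18 - 6 = 12, so c = 2√3.
Foci lie on the horizontal axis through the center: (h ± c, k).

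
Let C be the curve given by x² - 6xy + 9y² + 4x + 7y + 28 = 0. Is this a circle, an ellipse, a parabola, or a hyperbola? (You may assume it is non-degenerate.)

A = 1, B = -6, C = 9.
Discriminant B² − 4AC = (-6)² − 4·1·9 = 0.
B² − 4AC = 0 ⇒ parabola.

parabola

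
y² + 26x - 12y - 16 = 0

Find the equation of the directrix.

x = 17/2

Only y is squared. Complete the square in y: (y - 6)² = -26(x - 2).
Vertex (2, 6); 4p = -26 so p = -13/2. Opens left.
Directrix is the vertical line x = h − p = 2 − (-13/2) = 17/2.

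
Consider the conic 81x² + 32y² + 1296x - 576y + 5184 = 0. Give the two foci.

(-8, 2) and (-8, 16)

Group the x- and y-terms: 81(x² + 16x) + 32(y² - 18y) = -5184
Completing the square gives 81(x + 8)² + 32(y - 9)² = -5184 + 5184 + 2592 = 2592.
Divide through by 2592 to get (x + 8)²/32 + (y - 9)²/81 = 1.
Ellipse, center (-8, 9), major axis vertical; a² = 81, b² = 32.
c² = a² - b² = 81 - 32 = 49, so c = 7.
Foci lie on the vertical axis through the center: (h, k ± c).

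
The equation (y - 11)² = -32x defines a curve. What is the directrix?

x = 8

Vertex (0, 11); 4p = -32 so p = -8. Opens left.
Directrix is the vertical line x = h − p = 0 − (-8) = 8.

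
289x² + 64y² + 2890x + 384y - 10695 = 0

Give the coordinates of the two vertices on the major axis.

(-5, -20) and (-5, 14)

Rearranging, 289(x² + 10x) + 64(y² + 6y) = 10695.
Complete the square: 289(x + 5)² + 64(y + 3)² = 10695 + 7225 + 576 = 18496
Divide by 18496: (x + 5)²/64 + (y + 3)²/289 = 1
Ellipse, center (-5, -3), major axis vertical; a² = 289, b² = 64.
a = 17. Vertices at (h, k ± a).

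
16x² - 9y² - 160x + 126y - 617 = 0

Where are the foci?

(-5, 7) and (15, 7)

Group the x- and y-terms: 16(x² - 10x) -9(y² - 14y) = 617
Completing the square gives 16(x - 5)² -9(y - 7)² = 617 + 400 - 441 = 576.
Dividing both sides by 576: (x - 5)²/36 - (y - 7)²/64 = 1
Hyperbola, center (5, 7), transverse axis horizontal; a² = 36, b² = 64.
c² = a² + b² = 36 + 64 = 100, so c = 10.
Foci lie on the horizontal axis through the center: (h ± c, k).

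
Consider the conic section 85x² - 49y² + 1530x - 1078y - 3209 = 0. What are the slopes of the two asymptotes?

85(x² + 18x) -49(y² + 22y) = 3209
Complete the square in x and y: 85(x + 9)² -49(y + 11)² = 3209 + 6885 - 5929 = 4165
Dividing both sides by 4165: (x + 9)²/49 - (y + 11)²/85 = 1
Hyperbola, center (-9, -11), transverse axis horizontal; a² = 49, b² = 85.
For a horizontal hyperbola the asymptotes have slope ±b/a.
Here that is ±√85/7.

√85/7 and -√85/7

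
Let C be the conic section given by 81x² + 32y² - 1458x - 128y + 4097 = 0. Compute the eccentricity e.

Group the x- and y-terms: 81(x² - 18x) + 32(y² - 4y) = -4097
Complete the square in x and y: 81(x - 9)² + 32(y - 2)² = -4097 + 6561 + 128 = 2592
Dividing both sides by 2592: (x - 9)²/32 + (y - 2)²/81 = 1
Ellipse, center (9, 2), major axis vertical; a² = 81, b² = 32.
c² = a² - b² = 49, so c = 7.
e = c/a = 7/9.

e = 7/9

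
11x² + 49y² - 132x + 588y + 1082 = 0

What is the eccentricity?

e = √38/7

Rearranging, 11(x² - 12x) + 49(y² + 12y) = -1082.
Complete the square: 11(x - 6)² + 49(y + 6)² = -1082 + 396 + 1764 = 1078
Divide through by 1078 to get (x - 6)²/98 + (y + 6)²/22 = 1.
Ellipse, center (6, -6), major axis horizontal; a² = 98, b² = 22.
c² = a² - b² = 76, so c = 2√19.
e = c/a = 2√19/7√2 = √38/7.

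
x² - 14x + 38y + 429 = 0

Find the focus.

(7, -39/2)

Only x is squared. Complete the square in x: (x - 7)² = -38(y + 10).
Vertex (7, -10); 4p = -38 so p = -19/2. Opens down.
Focus is p units from the vertex along the axis: (h, k + p).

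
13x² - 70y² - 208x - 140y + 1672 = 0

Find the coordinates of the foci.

(8, -1 - √83) and (8, -1 + √83)

Rearranging, 13(x² - 16x) -70(y² + 2y) = -1672.
Complete the square: 13(x - 8)² -70(y + 1)² = -1672 + 832 - 70 = -910
Divide by -910: (y + 1)²/13 - (x - 8)²/70 = 1
Hyperbola, center (8, -1), transverse axis vertical; a² = 13, b² = 70.
c² = a² + b² = 13 + 70 = 83, so c = √83.
Foci lie on the vertical axis through the center: (h, k ± c).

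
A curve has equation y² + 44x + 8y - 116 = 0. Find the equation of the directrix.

x = 14

Only y is squared. Complete the square in y: (y + 4)² = -44(x - 3).
Vertex (3, -4); 4p = -44 so p = -11. Opens left.
Directrix is the vertical line x = h − p = 3 − (-11) = 14.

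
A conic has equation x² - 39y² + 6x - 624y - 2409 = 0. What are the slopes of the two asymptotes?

√39/39 and -√39/39

(x² + 6x) -39(y² + 16y) = 2409
Completing the square gives (x + 3)² -39(y + 8)² = 2409 + 9 - 2496 = -78.
Divide by -78: (y + 8)²/2 - (x + 3)²/78 = 1
Hyperbola, center (-3, -8), transverse axis vertical; a² = 2, b² = 78.
For a vertical hyperbola the asymptotes have slope ±a/b.
Here that is ±√2/√78 = ±√39/39.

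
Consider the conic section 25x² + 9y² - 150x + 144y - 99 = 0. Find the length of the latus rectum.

Rearranging, 25(x² - 6x) + 9(y² + 16y) = 99.
Completing the square gives 25(x - 3)² + 9(y + 8)² = 99 + 225 + 576 = 900.
Divide through by 900 to get (x - 3)²/36 + (y + 8)²/100 = 1.
Ellipse, center (3, -8), major axis vertical; a² = 100, b² = 36.
Latus rectum length = 2b²/a = 2·36/10 = 36/5.

36/5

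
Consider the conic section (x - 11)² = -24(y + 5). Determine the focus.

Vertex (11, -5); 4p = -24 so p = -6. Opens down.
Focus is p units from the vertex along the axis: (h, k + p).

(11, -11)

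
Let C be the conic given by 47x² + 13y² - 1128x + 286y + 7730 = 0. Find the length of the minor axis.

2√13

Group: 47(x² - 24x) + 13(y² + 22y) = -7730
Complete the square: 47(x - 12)² + 13(y + 11)² = -7730 + 6768 + 1573 = 611
Divide by 611: (x - 12)²/13 + (y + 11)²/47 = 1
Ellipse, center (12, -11), major axis vertical; a² = 47, b² = 13.
b² = 13 so b = √13; the minor axis has length 2b = 2√13.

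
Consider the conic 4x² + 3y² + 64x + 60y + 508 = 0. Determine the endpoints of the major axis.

(-8, -14) and (-8, -6)

Group: 4(x² + 16x) + 3(y² + 20y) = -508
Complete the square: 4(x + 8)² + 3(y + 10)² = -508 + 256 + 300 = 48
Divide by 48: (x + 8)²/12 + (y + 10)²/16 = 1
Ellipse, center (-8, -10), major axis vertical; a² = 16, b² = 12.
a = 4. Vertices at (h, k ± a).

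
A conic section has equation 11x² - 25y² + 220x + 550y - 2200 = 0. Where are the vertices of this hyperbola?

Collect terms: 11(x² + 20x) -25(y² - 22y) = 2200
11(x + 10)² -25(y - 11)² = 2200 + 1100 - 3025 = 275
Divide by 275: (x + 10)²/25 - (y - 11)²/11 = 1
Hyperbola, center (-10, 11), transverse axis horizontal; a² = 25, b² = 11.
a = 5. Vertices at (h ± a, k).

(-15, 11) and (-5, 11)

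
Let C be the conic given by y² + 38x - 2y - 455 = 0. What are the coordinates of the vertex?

Only y is squared. Complete the square in y: (y - 1)² = -38(x - 12).
Vertex (12, 1); 4p = -38 so p = -19/2. Opens left.

(12, 1)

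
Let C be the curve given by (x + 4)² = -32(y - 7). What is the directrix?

y = 15

Vertex (-4, 7); 4p = -32 so p = -8. Opens down.
Directrix is the horizontal line y = k − p = 7 − (-8) = 15.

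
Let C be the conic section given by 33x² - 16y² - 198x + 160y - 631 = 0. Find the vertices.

Collect terms: 33(x² - 6x) -16(y² - 10y) = 631
Completing the square gives 33(x - 3)² -16(y - 5)² = 631 + 297 - 400 = 528.
Divide through by 528 to get (x - 3)²/16 - (y - 5)²/33 = 1.
Hyperbola, center (3, 5), transverse axis horizontal; a² = 16, b² = 33.
a = 4. Vertices at (h ± a, k).

(-1, 5) and (7, 5)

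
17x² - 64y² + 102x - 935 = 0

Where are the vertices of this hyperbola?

(-11, 0) and (5, 0)

Rearranging, 17(x² + 6x) -64y² = 935.
Completing the square gives 17(x + 3)² -64y² = 935 + 153 + 0 = 1088.
Dividing both sides by 1088: (x + 3)²/64 - y²/17 = 1
Hyperbola, center (-3, 0), transverse axis horizontal; a² = 64, b² = 17.
a = 8. Vertices at (h ± a, k).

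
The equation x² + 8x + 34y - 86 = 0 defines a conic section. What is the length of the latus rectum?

34

Only x is squared. Complete the square in x: (x + 4)² = -34(y - 3).
Vertex (-4, 3); 4p = -34 so p = -17/2. Opens down.
Latus rectum length = |4p| = 34.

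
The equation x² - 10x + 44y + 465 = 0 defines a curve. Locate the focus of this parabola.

Only x is squared. Complete the square in x: (x - 5)² = -44(y + 10).
Vertex (5, -10); 4p = -44 so p = -11. Opens down.
Focus is p units from the vertex along the axis: (h, k + p).

(5, -21)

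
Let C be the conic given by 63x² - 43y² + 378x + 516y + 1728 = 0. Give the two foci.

(-3, 6 - √106) and (-3, 6 + √106)

Group the x- and y-terms: 63(x² + 6x) -43(y² - 12y) = -1728
Complete the square: 63(x + 3)² -43(y - 6)² = -1728 + 567 - 1548 = -2709
Divide by -2709: (y - 6)²/63 - (x + 3)²/43 = 1
Hyperbola, center (-3, 6), transverse axis vertical; a² = 63, b² = 43.
c² = a² + b² = 63 + 43 = 106, so c = √106.
Foci lie on the vertical axis through the center: (h, k ± c).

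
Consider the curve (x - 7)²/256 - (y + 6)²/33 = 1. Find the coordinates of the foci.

(-10, -6) and (24, -6)

Center (7, -6). The positive term is the x-term, so the transverse axis is horizontal; a² = 256, b² = 33.
c² = a² + b² = 256 + 33 = 289, so c = 17.
Foci lie on the horizontal axis through the center: (h ± c, k).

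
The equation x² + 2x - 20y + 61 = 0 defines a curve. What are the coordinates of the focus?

(-1, 8)

Only x is squared. Complete the square in x: (x + 1)² = 20(y - 3).
Vertex (-1, 3); 4p = 20 so p = 5. Opens up.
Focus is p units from the vertex along the axis: (h, k + p).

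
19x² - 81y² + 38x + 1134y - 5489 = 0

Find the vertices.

Group: 19(x² + 2x) -81(y² - 14y) = 5489
19(x + 1)² -81(y - 7)² = 5489 + 19 - 3969 = 1539
Dividing both sides by 1539: (x + 1)²/81 - (y - 7)²/19 = 1
Hyperbola, center (-1, 7), transverse axis horizontal; a² = 81, b² = 19.
a = 9. Vertices at (h ± a, k).

(-10, 7) and (8, 7)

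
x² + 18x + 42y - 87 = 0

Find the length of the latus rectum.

Only x is squared. Complete the square in x: (x + 9)² = -42(y - 4).
Vertex (-9, 4); 4p = -42 so p = -21/2. Opens down.
Latus rectum length = |4p| = 42.

42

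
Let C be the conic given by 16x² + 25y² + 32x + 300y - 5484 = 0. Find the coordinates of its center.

Rearranging, 16(x² + 2x) + 25(y² + 12y) = 5484.
Complete the square: 16(x + 1)² + 25(y + 6)² = 5484 + 16 + 900 = 6400
Divide through by 6400 to get (x + 1)²/400 + (y + 6)²/256 = 1.
Ellipse with center (-1, -6).

(-1, -6)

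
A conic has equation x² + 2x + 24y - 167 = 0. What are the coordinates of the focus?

(-1, 1)

Only x is squared. Complete the square in x: (x + 1)² = -24(y - 7).
Vertex (-1, 7); 4p = -24 so p = -6. Opens down.
Focus is p units from the vertex along the axis: (h, k + p).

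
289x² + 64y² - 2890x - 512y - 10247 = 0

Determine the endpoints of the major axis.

(5, -13) and (5, 21)

Group: 289(x² - 10x) + 64(y² - 8y) = 10247
Completing the square gives 289(x - 5)² + 64(y - 4)² = 10247 + 7225 + 1024 = 18496.
Divide through by 18496 to get (x - 5)²/64 + (y - 4)²/289 = 1.
Ellipse, center (5, 4), major axis vertical; a² = 289, b² = 64.
a = 17. Vertices at (h, k ± a).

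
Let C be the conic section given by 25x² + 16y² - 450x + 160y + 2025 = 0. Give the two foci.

(9, -8) and (9, -2)

Rearranging, 25(x² - 18x) + 16(y² + 10y) = -2025.
Completing the square gives 25(x - 9)² + 16(y + 5)² = -2025 + 2025 + 400 = 400.
Dividing both sides by 400: (x - 9)²/16 + (y + 5)²/25 = 1
Ellipse, center (9, -5), major axis vertical; a² = 25, b² = 16.
c² = a² - b² = 25 - 16 = 9, so c = 3.
Foci lie on the vertical axis through the center: (h, k ± c).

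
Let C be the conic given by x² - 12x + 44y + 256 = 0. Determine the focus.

(6, -16)

Only x is squared. Complete the square in x: (x - 6)² = -44(y + 5).
Vertex (6, -5); 4p = -44 so p = -11. Opens down.
Focus is p units from the vertex along the axis: (h, k + p).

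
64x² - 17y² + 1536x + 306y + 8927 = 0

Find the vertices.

(-12, 1) and (-12, 17)

Group: 64(x² + 24x) -17(y² - 18y) = -8927
Complete the square: 64(x + 12)² -17(y - 9)² = -8927 + 9216 - 1377 = -1088
Divide through by -1088 to get (y - 9)²/64 - (x + 12)²/17 = 1.
Hyperbola, center (-12, 9), transverse axis vertical; a² = 64, b² = 17.
a = 8. Vertices at (h, k ± a).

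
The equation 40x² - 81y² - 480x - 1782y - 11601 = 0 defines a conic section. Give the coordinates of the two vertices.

(-3, -11) and (15, -11)

Group the x- and y-terms: 40(x² - 12x) -81(y² + 22y) = 11601
40(x - 6)² -81(y + 11)² = 11601 + 1440 - 9801 = 3240
Divide through by 3240 to get (x - 6)²/81 - (y + 11)²/40 = 1.
Hyperbola, center (6, -11), transverse axis horizontal; a² = 81, b² = 40.
a = 9. Vertices at (h ± a, k).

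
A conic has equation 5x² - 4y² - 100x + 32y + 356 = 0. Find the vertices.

Group: 5(x² - 20x) -4(y² - 8y) = -356
5(x - 10)² -4(y - 4)² = -356 + 500 - 64 = 80
Dividing both sides by 80: (x - 10)²/16 - (y - 4)²/20 = 1
Hyperbola, center (10, 4), transverse axis horizontal; a² = 16, b² = 20.
a = 4. Vertices at (h ± a, k).

(6, 4) and (14, 4)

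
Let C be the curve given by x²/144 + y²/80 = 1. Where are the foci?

Center (0, 0). The larger denominator 144 sits under the x-term, so the major axis is horizontal; a² = 144, b² = 80.
c² = a² - b² = 144 - 80 = 64, so c = 8.
Foci lie on the horizontal axis through the center: (h ± c, k).

(-8, 0) and (8, 0)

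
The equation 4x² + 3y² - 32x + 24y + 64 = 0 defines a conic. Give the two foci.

4(x² - 8x) + 3(y² + 8y) = -64
4(x - 4)² + 3(y + 4)² = -64 + 64 + 48 = 48
Dividing both sides by 48: (x - 4)²/12 + (y + 4)²/16 = 1
Ellipse, center (4, -4), major axis vertical; a² = 16, b² = 12.
c² = a² - b² = 16 - 12 = 4, so c = 2.
Foci lie on the vertical axis through the center: (h, k ± c).

(4, -6) and (4, -2)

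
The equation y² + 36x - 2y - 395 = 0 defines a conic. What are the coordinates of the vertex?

Only y is squared. Complete the square in y: (y - 1)² = -36(x - 11).
Vertex (11, 1); 4p = -36 so p = -9. Opens left.

(11, 1)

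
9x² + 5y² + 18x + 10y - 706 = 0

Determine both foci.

(-1, -9) and (-1, 7)

Rearranging, 9(x² + 2x) + 5(y² + 2y) = 706.
9(x + 1)² + 5(y + 1)² = 706 + 9 + 5 = 720
Dividing both sides by 720: (x + 1)²/80 + (y + 1)²/144 = 1
Ellipse, center (-1, -1), major axis vertical; a² = 144, b² = 80.
c² = a² - b² = 144 - 80 = 64, so c = 8.
Foci lie on the vertical axis through the center: (h, k ± c).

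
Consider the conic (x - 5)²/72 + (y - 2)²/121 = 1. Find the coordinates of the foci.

(5, -5) and (5, 9)

Center (5, 2). The larger denominator 121 sits under the y-term, so the major axis is vertical; a² = 121, b² = 72.
c² = a² - b² = 121 - 72 = 49, so c = 7.
Foci lie on the vertical axis through the center: (h, k ± c).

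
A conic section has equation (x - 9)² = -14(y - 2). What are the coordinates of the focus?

Vertex (9, 2); 4p = -14 so p = -7/2. Opens down.
Focus is p units from the vertex along the axis: (h, k + p).

(9, -3/2)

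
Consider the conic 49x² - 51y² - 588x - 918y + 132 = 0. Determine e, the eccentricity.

e = 10/7

Group the x- and y-terms: 49(x² - 12x) -51(y² + 18y) = -132
Completing the square gives 49(x - 6)² -51(y + 9)² = -132 + 1764 - 4131 = -2499.
Divide through by -2499 to get (y + 9)²/49 - (x - 6)²/51 = 1.
Hyperbola, center (6, -9), transverse axis vertical; a² = 49, b² = 51.
c² = a² + b² = 100, so c = 10.
e = c/a = 10/7.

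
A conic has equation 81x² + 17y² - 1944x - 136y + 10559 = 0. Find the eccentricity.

81(x² - 24x) + 17(y² - 8y) = -10559
Complete the square: 81(x - 12)² + 17(y - 4)² = -10559 + 11664 + 272 = 1377
Dividing both sides by 1377: (x - 12)²/17 + (y - 4)²/81 = 1
Ellipse, center (12, 4), major axis vertical; a² = 81, b² = 17.
c² = a² - b² = 64, so c = 8.
e = c/a = 8/9.

e = 8/9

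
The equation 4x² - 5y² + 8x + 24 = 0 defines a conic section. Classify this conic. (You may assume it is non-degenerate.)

hyperbola

No xy term. Coefficients of x² and y² are A = 4, C = -5.
A and C have opposite signs ⇒ hyperbola.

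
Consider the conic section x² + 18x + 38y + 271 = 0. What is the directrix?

y = 9/2

Only x is squared. Complete the square in x: (x + 9)² = -38(y + 5).
Vertex (-9, -5); 4p = -38 so p = -19/2. Opens down.
Directrix is the horizontal line y = k − p = -5 − (-19/2) = 9/2.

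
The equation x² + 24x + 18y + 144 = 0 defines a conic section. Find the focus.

Only x is squared. Complete the square in x: (x + 12)² = -18y.
Vertex (-12, 0); 4p = -18 so p = -9/2. Opens down.
Focus is p units from the vertex along the axis: (h, k + p).

(-12, -9/2)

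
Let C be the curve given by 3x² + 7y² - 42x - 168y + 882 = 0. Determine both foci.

(7 - 2√13, 12) and (7 + 2√13, 12)

3(x² - 14x) + 7(y² - 24y) = -882
Complete the square: 3(x - 7)² + 7(y - 12)² = -882 + 147 + 1008 = 273
Divide by 273: (x - 7)²/91 + (y - 12)²/39 = 1
Ellipse, center (7, 12), major axis horizontal; a² = 91, b² = 39.
c² = a² - b² = 91 - 39 = 52, so c = 2√13.
Foci lie on the horizontal axis through the center: (h ± c, k).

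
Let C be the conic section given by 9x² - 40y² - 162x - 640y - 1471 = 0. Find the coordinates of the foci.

Group the x- and y-terms: 9(x² - 18x) -40(y² + 16y) = 1471
9(x - 9)² -40(y + 8)² = 1471 + 729 - 2560 = -360
Divide by -360: (y + 8)²/9 - (x - 9)²/40 = 1
Hyperbola, center (9, -8), transverse axis vertical; a² = 9, b² = 40.
c² = a² + b² = 9 + 40 = 49, so c = 7.
Foci lie on the vertical axis through the center: (h, k ± c).

(9, -15) and (9, -1)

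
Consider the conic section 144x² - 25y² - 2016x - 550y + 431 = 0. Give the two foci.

144(x² - 14x) -25(y² + 22y) = -431
Complete the square: 144(x - 7)² -25(y + 11)² = -431 + 7056 - 3025 = 3600
Dividing both sides by 3600: (x - 7)²/25 - (y + 11)²/144 = 1
Hyperbola, center (7, -11), transverse axis horizontal; a² = 25, b² = 144.
c² = a² + b² = 25 + 144 = 169, so c = 13.
Foci lie on the horizontal axis through the center: (h ± c, k).

(-6, -11) and (20, -11)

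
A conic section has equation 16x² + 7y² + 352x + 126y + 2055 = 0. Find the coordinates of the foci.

Collect terms: 16(x² + 22x) + 7(y² + 18y) = -2055
16(x + 11)² + 7(y + 9)² = -2055 + 1936 + 567 = 448
Divide by 448: (x + 11)²/28 + (y + 9)²/64 = 1
Ellipse, center (-11, -9), major axis vertical; a² = 64, b² = 28.
c² = a² - b² = 64 - 28 = 36, so c = 6.
Foci lie on the vertical axis through the center: (h, k ± c).

(-11, -15) and (-11, -3)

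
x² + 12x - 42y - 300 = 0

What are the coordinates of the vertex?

Only x is squared. Complete the square in x: (x + 6)² = 42(y + 8).
Vertex (-6, -8); 4p = 42 so p = 21/2. Opens up.

(-6, -8)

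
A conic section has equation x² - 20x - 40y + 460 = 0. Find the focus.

(10, 19)

Only x is squared. Complete the square in x: (x - 10)² = 40(y - 9).
Vertex (10, 9); 4p = 40 so p = 10. Opens up.
Focus is p units from the vertex along the axis: (h, k + p).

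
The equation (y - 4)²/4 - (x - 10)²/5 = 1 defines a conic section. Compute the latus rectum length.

Center (10, 4). The positive term is the y-term, so the transverse axis is vertical; a² = 4, b² = 5.
Latus rectum length = 2b²/a = 2·5/2 = 5.

5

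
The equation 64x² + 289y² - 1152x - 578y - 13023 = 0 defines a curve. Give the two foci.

Group: 64(x² - 18x) + 289(y² - 2y) = 13023
Complete the square: 64(x - 9)² + 289(y - 1)² = 13023 + 5184 + 289 = 18496
Divide by 18496: (x - 9)²/289 + (y - 1)²/64 = 1
Ellipse, center (9, 1), major axis horizontal; a² = 289, b² = 64.
c² = a² - b² = 289 - 64 = 225, so c = 15.
Foci lie on the horizontal axis through the center: (h ± c, k).

(-6, 1) and (24, 1)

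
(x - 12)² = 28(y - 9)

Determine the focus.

(12, 16)

Vertex (12, 9); 4p = 28 so p = 7. Opens up.
Focus is p units from the vertex along the axis: (h, k + p).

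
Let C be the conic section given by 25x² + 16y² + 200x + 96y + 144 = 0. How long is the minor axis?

Group the x- and y-terms: 25(x² + 8x) + 16(y² + 6y) = -144
25(x + 4)² + 16(y + 3)² = -144 + 400 + 144 = 400
Divide by 400: (x + 4)²/16 + (y + 3)²/25 = 1
Ellipse, center (-4, -3), major axis vertical; a² = 25, b² = 16.
b² = 16 so b = 4; the minor axis has length 2b = 8.

8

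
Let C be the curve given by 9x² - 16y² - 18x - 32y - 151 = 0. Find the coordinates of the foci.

9(x² - 2x) -16(y² + 2y) = 151
9(x - 1)² -16(y + 1)² = 151 + 9 - 16 = 144
Dividing both sides by 144: (x - 1)²/16 - (y + 1)²/9 = 1
Hyperbola, center (1, -1), transverse axis horizontal; a² = 16, b² = 9.
c² = a² + b² = 16 + 9 = 25, so c = 5.
Foci lie on the horizontal axis through the center: (h ± c, k).

(-4, -1) and (6, -1)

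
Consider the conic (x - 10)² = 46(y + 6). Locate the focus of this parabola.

Vertex (10, -6); 4p = 46 so p = 23/2. Opens up.
Focus is p units from the vertex along the axis: (h, k + p).

(10, 11/2)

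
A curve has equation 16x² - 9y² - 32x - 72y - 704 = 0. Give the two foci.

(-9, -4) and (11, -4)

Group: 16(x² - 2x) -9(y² + 8y) = 704
16(x - 1)² -9(y + 4)² = 704 + 16 - 144 = 576
Dividing both sides by 576: (x - 1)²/36 - (y + 4)²/64 = 1
Hyperbola, center (1, -4), transverse axis horizontal; a² = 36, b² = 64.
c² = a² + b² = 36 + 64 = 100, so c = 10.
Foci lie on the horizontal axis through the center: (h ± c, k).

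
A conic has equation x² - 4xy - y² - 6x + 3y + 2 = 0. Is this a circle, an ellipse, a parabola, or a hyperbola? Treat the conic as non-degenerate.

A = 1, B = -4, C = -1.
Discriminant B² − 4AC = (-4)² − 4·1·(-1) = 20.
B² − 4AC > 0 ⇒ hyperbola.

hyperbola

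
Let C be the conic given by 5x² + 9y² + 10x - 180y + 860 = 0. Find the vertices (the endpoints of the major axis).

Rearranging, 5(x² + 2x) + 9(y² - 20y) = -860.
Completing the square gives 5(x + 1)² + 9(y - 10)² = -860 + 5 + 900 = 45.
Dividing both sides by 45: (x + 1)²/9 + (y - 10)²/5 = 1
Ellipse, center (-1, 10), major axis horizontal; a² = 9, b² = 5.
a = 3. Vertices at (h ± a, k).

(-4, 10) and (2, 10)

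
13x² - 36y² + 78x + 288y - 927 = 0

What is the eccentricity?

Group the x- and y-terms: 13(x² + 6x) -36(y² - 8y) = 927
Complete the square in x and y: 13(x + 3)² -36(y - 4)² = 927 + 117 - 576 = 468
Divide by 468: (x + 3)²/36 - (y - 4)²/13 = 1
Hyperbola, center (-3, 4), transverse axis horizontal; a² = 36, b² = 13.
c² = a² + b² = 49, so c = 7.
e = c/a = 7/6.

e = 7/6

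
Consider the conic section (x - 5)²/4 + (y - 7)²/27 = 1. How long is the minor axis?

Center (5, 7). The larger denominator 27 sits under the y-term, so the major axis is vertical; a² = 27, b² = 4.
b² = 4 so b = 2; the minor axis has length 2b = 4.

4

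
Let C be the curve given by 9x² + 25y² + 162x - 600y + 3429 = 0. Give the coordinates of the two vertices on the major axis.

(-19, 12) and (1, 12)

Group the x- and y-terms: 9(x² + 18x) + 25(y² - 24y) = -3429
Complete the square in x and y: 9(x + 9)² + 25(y - 12)² = -3429 + 729 + 3600 = 900
Divide by 900: (x + 9)²/100 + (y - 12)²/36 = 1
Ellipse, center (-9, 12), major axis horizontal; a² = 100, b² = 36.
a = 10. Vertices at (h ± a, k).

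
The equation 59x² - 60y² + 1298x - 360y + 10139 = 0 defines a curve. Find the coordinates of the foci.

(-11, -3 - √119) and (-11, -3 + √119)

Collect terms: 59(x² + 22x) -60(y² + 6y) = -10139
Completing the square gives 59(x + 11)² -60(y + 3)² = -10139 + 7139 - 540 = -3540.
Divide by -3540: (y + 3)²/59 - (x + 11)²/60 = 1
Hyperbola, center (-11, -3), transverse axis vertical; a² = 59, b² = 60.
c² = a² + b² = 59 + 60 = 119, so c = √119.
Foci lie on the vertical axis through the center: (h, k ± c).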